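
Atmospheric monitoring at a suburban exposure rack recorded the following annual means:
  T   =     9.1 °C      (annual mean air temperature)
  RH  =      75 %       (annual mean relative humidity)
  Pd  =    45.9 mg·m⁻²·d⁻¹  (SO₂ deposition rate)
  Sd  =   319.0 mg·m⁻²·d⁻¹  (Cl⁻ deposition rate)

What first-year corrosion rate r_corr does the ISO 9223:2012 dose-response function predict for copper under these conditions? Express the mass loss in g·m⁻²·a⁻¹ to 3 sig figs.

copper: f(T) = +0.126·(T−10) [T≤10 °C] = -0.1134
  SO₂ term: 0.0053·45.9^0.26·exp(0.059·75-0.1134) = 1.069
  Cl⁻ term: 0.01025·319.0^0.27·exp(0.036·75+0.049·9.1) = 1.13
  sum: 1.069 + 1.13 → r_corr = 2.198 μm/a
Convert to mass loss: 2.198 μm/a × 8.96 g/cm³ = 19.7 g·m⁻²·a⁻¹

r_corr = 19.7 g·m⁻²·a⁻¹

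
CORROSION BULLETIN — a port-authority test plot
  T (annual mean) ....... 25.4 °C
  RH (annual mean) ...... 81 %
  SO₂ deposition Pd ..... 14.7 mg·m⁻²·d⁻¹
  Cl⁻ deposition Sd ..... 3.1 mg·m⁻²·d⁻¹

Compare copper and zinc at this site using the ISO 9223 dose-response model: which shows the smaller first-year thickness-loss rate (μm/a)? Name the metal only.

copper: temperature factor f = -0.080·(15.4) = -1.2320
  Pd branch = 0.0053·Pd^0.26·e^(0.059·RH+f) = 0.37 μm/a
  Cl⁻ term: 0.01025·3.1^0.27·exp(0.036·81+0.049·25.4) = 0.8919
  sum: 0.37 + 0.8919 → r_corr = 1.262 μm/a
zinc: T>10 °C ⇒ hinge -0.071·(25.4−10) = -1.0934
  Pd branch = 0.0129·Pd^0.44·e^(0.046·RH+f) = 0.5855 μm/a
  Sd branch = 0.0175·Sd^0.57·e^(0.008·RH+0.085·T) = 0.5523 μm/a
  sum: 0.5855 + 0.5523 → r_corr = 1.138 μm/a
Ordering by μm/a: copper (1.26) > zinc (1.14)

zinc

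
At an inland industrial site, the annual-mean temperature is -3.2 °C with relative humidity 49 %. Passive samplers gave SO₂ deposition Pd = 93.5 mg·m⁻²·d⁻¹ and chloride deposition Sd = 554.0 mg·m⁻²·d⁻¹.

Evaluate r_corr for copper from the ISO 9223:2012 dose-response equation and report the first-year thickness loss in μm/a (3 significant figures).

r_corr = 0.340 μm/a

copper: T≤10 °C ⇒ hinge +0.126·(-3.2−10) = -1.6632
  SO₂ term: 0.0053·93.5^0.26·exp(0.059·49-1.6632) = 0.05887
  Cl⁻ term: 0.01025·554.0^0.27·exp(0.036·49+0.049·-3.2) = 0.2815
  sum: 0.05887 + 0.2815 → r_corr = 0.3404 μm/a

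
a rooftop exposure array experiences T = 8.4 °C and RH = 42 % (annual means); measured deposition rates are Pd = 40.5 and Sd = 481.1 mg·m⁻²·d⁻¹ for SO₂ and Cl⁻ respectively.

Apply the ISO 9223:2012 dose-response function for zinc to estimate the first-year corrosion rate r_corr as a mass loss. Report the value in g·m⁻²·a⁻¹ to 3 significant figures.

zinc: f(T) = +0.038·(T−10) [T≤10 °C] = -0.0608
  sulphur-dioxide contribution → 0.4271 μm/a
  chloride contribution → 1.69 μm/a
  total first-year rate 2.117 μm/a
Convert to mass loss: 2.117 μm/a × 7.14 g/cm³ = 15.12 g·m⁻²·a⁻¹

r_corr = 15.1 g·m⁻²·a⁻¹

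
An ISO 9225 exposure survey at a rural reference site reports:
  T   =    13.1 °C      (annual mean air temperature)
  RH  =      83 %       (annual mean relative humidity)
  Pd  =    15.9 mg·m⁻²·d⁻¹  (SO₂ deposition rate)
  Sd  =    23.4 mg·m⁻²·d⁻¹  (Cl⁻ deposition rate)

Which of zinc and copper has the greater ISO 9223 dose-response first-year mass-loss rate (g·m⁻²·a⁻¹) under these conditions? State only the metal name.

copper

zinc: temperature factor f = -0.071·(3.1) = -0.2201
  SO₂ term: 0.0129·15.9^0.44·exp(0.046·83-0.2201) = 1.591
  Sd branch = 0.0175·Sd^0.57·e^(0.008·RH+0.085·T) = 0.6244 μm/a
  sum: 1.591 + 0.6244 → r_corr = 2.216 μm/a
  mass loss = 2.216 μm/a × 7.14 g/cm³ = 15.82 g·m⁻²·a⁻¹
copper: f(T) = -0.080·(T−10) [T>10 °C] = -0.2480
  Pd branch = 0.0053·Pd^0.26·e^(0.059·RH+f) = 1.137 μm/a
  Sd branch = 0.01025·Sd^0.27·e^(0.036·RH+0.049·T) = 0.9054 μm/a
  r_corr = 1.137 + 0.9054 = 2.042 μm/a
  mass loss = 2.042 μm/a × 8.96 g/cm³ = 18.3 g·m⁻²·a⁻¹
Ordering by g·m⁻²·a⁻¹: copper (18.3) > zinc (15.8)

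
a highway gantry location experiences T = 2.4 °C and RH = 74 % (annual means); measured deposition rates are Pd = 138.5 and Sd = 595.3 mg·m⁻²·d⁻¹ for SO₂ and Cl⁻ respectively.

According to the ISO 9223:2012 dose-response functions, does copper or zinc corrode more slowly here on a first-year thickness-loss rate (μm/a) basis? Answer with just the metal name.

copper: f(T) = +0.126·(T−10) [T≤10 °C] = -0.9576
  SO₂ term: 0.0053·138.5^0.26·exp(0.059·74-0.9576) = 0.5772
  Cl⁻ term: 0.01025·595.3^0.27·exp(0.036·74+0.049·2.4) = 0.9288
  sum: 0.5772 + 0.9288 → r_corr = 1.506 μm/a
zinc: f(T) = +0.038·(T−10) [T≤10 °C] = -0.2888
  SO₂ term: 0.0129·138.5^0.44·exp(0.046·74-0.2888) = 2.545
  Cl⁻ term: 0.0175·595.3^0.57·exp(0.008·74+0.085·2.4) = 1.48
  sum: 2.545 + 1.48 → r_corr = 4.026 μm/a
Ordering by μm/a: zinc (4.03) > copper (1.51)

copper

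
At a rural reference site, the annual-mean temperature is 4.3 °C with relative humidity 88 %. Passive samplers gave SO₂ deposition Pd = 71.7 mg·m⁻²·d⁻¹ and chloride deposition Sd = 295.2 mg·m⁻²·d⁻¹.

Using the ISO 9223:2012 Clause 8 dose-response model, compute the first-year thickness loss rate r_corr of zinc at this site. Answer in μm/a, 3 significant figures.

r_corr = 5.20 μm/a

zinc: temperature factor f = +0.038·(-5.7) = -0.2166
  sulphur-dioxide contribution → 3.899 μm/a
  chloride contribution → 1.305 μm/a
  total first-year rate 5.204 μm/a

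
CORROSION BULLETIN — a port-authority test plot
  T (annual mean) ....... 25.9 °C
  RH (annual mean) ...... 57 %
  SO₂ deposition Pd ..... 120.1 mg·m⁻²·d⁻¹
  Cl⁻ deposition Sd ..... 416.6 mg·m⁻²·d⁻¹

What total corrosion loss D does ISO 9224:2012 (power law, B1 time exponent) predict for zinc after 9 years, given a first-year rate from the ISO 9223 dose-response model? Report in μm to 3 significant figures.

zinc: f(T) = -0.071·(T−10) [T>10 °C] = -1.1289
  sulphur-dioxide contribution → 0.4721 μm/a
  chloride contribution → 7.77 μm/a
  ⇒ r_corr(zinc) = 8.242 μm/a
ISO 9224: D(t) = r_corr · t^b with b = 0.813 (zinc, B1)
  D(9) = 8.242 × 9^0.813 = 8.242 × 5.968 = 49.18 μm

D(9) = 49.2 μm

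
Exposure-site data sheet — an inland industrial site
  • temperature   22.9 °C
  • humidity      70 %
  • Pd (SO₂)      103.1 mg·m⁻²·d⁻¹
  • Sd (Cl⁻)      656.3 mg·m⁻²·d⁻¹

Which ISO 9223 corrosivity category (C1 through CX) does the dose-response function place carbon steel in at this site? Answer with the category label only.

carbon steel: T>10 °C ⇒ hinge -0.054·(22.9−10) = -0.6966
  Pd branch = 1.77·Pd^0.52·e^(0.02·RH+f) = 39.84 μm/a
  Sd branch = 0.102·Sd^0.62·e^(0.033·RH+0.04·T) = 143.3 μm/a
  sum: 39.84 + 143.3 → r_corr = 183.1 μm/a
183 μm/a falls in (80, 200] for carbon steel → category C5

C5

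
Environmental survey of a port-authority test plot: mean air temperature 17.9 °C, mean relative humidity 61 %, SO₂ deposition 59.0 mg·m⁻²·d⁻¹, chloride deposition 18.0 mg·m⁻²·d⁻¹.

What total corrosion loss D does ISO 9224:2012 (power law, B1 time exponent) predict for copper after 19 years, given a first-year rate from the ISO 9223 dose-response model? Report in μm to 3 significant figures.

copper: f(T) = -0.080·(T−10) [T>10 °C] = -0.6320
  sulphur-dioxide contribution → 0.2973 μm/a
  chloride contribution → 0.4834 μm/a
  ⇒ r_corr(copper) = 0.7807 μm/a
Power-law: D(19) = r_corr · 19^0.667
  D(19) = 0.7807 × 19^0.667 = 0.7807 × 7.127 = 5.564 μm

D(19) = 5.56 μm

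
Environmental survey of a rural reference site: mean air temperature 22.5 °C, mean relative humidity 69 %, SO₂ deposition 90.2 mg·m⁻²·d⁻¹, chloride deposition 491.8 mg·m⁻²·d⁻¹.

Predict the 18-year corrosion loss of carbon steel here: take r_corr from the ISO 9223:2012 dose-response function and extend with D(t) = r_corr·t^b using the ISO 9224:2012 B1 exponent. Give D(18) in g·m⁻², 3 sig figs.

carbon steel: temperature factor f = -0.054·(12.5) = -0.6750
  sulphur-dioxide contribution → 37.23 μm/a
  chloride contribution → 114.1 μm/a
  ⇒ r_corr(carbon steel) = 151.3 μm/a
ISO 9224: D(t) = r_corr · t^b with b = 0.523 (carbon steel, B1)
  D(18) = 151.3 × 18^0.523 = 151.3 × 4.534 = 686.1 μm
  Mass loss = 686.1 μm × 7.85 g/cm³ = 5386 g·m⁻²

D(18) = 5.39e+03 g·m⁻²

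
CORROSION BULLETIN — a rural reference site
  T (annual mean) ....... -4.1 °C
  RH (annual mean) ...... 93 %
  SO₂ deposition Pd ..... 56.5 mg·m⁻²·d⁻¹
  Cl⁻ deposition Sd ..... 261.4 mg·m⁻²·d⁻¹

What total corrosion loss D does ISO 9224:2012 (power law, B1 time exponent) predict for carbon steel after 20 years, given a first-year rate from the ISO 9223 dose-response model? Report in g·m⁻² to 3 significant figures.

carbon steel: f(T) = +0.150·(T−10) [T≤10 °C] = -2.1150
  Pd branch = 1.77·Pd^0.52·e^(0.02·RH+f) = 11.18 μm/a
  Sd branch = 0.102·Sd^0.62·e^(0.033·RH+0.04·T) = 58.74 μm/a
  r_corr = 11.18 + 58.74 = 69.92 μm/a
Long-term exponent b (ISO 9224 Table 2, B1) = 0.523
  D(20) = 69.92 × 20^0.523 = 69.92 × 4.791 = 335 μm
  Mass loss = 335 μm × 7.85 g/cm³ = 2630 g·m⁻²

D(20) = 2.63e+03 g·m⁻²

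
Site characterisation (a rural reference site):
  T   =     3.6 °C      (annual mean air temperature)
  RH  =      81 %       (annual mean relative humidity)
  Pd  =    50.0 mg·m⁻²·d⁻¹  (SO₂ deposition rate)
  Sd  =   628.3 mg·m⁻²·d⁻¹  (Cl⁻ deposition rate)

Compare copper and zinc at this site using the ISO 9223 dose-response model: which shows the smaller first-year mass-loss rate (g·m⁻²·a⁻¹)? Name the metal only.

copper: f(T) = +0.126·(T−10) [T≤10 °C] = -0.8064
  sulphur-dioxide contribution → 0.7785 μm/a
  chloride contribution → 1.286 μm/a
  ⇒ r_corr(copper) = 2.065 μm/a
  mass loss = 2.065 μm/a × 8.96 g/cm³ = 18.5 g·m⁻²·a⁻¹
zinc: temperature factor f = +0.038·(-6.4) = -0.2432
  sulphur-dioxide contribution → 2.348 μm/a
  chloride contribution → 1.788 μm/a
  total first-year rate 4.136 μm/a
  mass loss = 4.136 μm/a × 7.14 g/cm³ = 29.53 g·m⁻²·a⁻¹
Ordering by g·m⁻²·a⁻¹: zinc (29.5) > copper (18.5)

copper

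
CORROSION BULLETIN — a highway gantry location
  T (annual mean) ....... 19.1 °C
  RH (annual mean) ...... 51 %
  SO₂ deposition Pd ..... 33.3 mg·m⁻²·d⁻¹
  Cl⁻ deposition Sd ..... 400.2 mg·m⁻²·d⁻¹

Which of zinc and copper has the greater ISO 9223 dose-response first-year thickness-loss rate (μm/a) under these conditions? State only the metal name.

zinc: T>10 °C ⇒ hinge -0.071·(19.1−10) = -0.6461
  Pd branch = 0.0129·Pd^0.44·e^(0.046·RH+f) = 0.3302 μm/a
  Sd branch = 0.0175·Sd^0.57·e^(0.008·RH+0.085·T) = 4.061 μm/a
  r_corr = 0.3302 + 4.061 = 4.391 μm/a
copper: T>10 °C ⇒ hinge -0.080·(19.1−10) = -0.7280
  SO₂ term: 0.0053·33.3^0.26·exp(0.059·51-0.7280) = 0.129
  Sd branch = 0.01025·Sd^0.27·e^(0.036·RH+0.049·T) = 0.8263 μm/a
  sum: 0.129 + 0.8263 → r_corr = 0.9554 μm/a
Ordering by μm/a: zinc (4.39) > copper (0.955)

zinc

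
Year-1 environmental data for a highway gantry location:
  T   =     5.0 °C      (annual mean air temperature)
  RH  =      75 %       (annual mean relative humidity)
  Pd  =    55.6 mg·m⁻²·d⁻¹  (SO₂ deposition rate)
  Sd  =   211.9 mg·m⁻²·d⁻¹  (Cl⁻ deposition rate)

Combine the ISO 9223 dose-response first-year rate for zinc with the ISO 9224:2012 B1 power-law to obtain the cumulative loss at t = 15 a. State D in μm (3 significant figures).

zinc: T≤10 °C ⇒ hinge +0.038·(5.0−10) = -0.1900
  sulphur-dioxide contribution → 1.969 μm/a
  chloride contribution → 1.033 μm/a
  ⇒ r_corr(zinc) = 3.002 μm/a
Long-term exponent b (ISO 9224 Table 2, B1) = 0.813
  D(15) = 3.002 × 15^0.813 = 3.002 × 9.04 = 27.14 μm

D(15) = 27.1 μm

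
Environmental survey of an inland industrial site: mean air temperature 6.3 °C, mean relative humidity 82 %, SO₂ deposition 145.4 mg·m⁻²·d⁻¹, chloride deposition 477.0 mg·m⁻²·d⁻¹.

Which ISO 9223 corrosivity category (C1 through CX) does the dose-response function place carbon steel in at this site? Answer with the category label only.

C5

carbon steel: temperature factor f = +0.150·(-3.7) = -0.5550
  SO₂ term: 1.77·145.4^0.52·exp(0.02·82-0.5550) = 69.78
  Sd branch = 0.102·Sd^0.62·e^(0.033·RH+0.04·T) = 89.93 μm/a
  r_corr = 69.78 + 89.93 = 159.7 μm/a
160 μm/a falls in (80, 200] for carbon steel → category C5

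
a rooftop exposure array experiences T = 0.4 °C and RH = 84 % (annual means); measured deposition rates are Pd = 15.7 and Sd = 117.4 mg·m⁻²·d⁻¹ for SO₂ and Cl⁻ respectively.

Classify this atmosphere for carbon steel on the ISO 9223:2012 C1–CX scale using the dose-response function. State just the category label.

C3

carbon steel: T≤10 °C ⇒ hinge +0.150·(0.4−10) = -1.4400
  sulphur-dioxide contribution → 9.42 μm/a
  chloride contribution → 31.81 μm/a
  ⇒ r_corr(carbon steel) = 41.23 μm/a
ISO 9223 Table 2 (carbon steel): 25 < 41.2 ≤ 50 μm/a ⇒ C3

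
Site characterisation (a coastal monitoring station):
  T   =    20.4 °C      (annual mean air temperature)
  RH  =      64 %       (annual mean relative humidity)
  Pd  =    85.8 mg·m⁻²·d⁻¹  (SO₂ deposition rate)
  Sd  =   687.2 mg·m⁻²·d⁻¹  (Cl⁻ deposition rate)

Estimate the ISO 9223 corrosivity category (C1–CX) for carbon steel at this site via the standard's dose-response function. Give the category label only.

carbon steel: f(T) = -0.054·(T−10) [T>10 °C] = -0.5616
  Pd branch = 1.77·Pd^0.52·e^(0.02·RH+f) = 36.76 μm/a
  Cl⁻ term: 0.102·687.2^0.62·exp(0.033·64+0.04·20.4) = 109.4
  sum: 36.76 + 109.4 → r_corr = 146.2 μm/a
Category bounds: 80…200 μm/a bracket r_corr ⇒ C5

C5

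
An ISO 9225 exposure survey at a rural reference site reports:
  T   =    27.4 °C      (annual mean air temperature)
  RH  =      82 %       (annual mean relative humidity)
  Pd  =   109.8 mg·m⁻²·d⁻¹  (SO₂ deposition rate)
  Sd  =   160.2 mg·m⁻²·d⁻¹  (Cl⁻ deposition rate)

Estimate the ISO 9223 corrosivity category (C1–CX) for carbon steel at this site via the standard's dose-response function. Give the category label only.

C5

carbon steel: f(T) = -0.054·(T−10) [T>10 °C] = -0.9396
  SO₂ term: 1.77·109.8^0.52·exp(0.02·82-0.9396) = 41.05
  Cl⁻ term: 0.102·160.2^0.62·exp(0.033·82+0.04·27.4) = 106.3
  sum: 41.05 + 106.3 → r_corr = 147.4 μm/a
ISO 9223 Table 2 (carbon steel): 80 < 147 ≤ 200 μm/a ⇒ C5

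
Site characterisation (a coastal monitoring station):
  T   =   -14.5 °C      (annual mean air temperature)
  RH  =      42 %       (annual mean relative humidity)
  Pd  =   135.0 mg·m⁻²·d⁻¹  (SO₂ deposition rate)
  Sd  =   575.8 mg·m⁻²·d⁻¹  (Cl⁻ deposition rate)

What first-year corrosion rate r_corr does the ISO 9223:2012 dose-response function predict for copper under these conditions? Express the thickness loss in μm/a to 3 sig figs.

copper: f(T) = +0.126·(T−10) [T≤10 °C] = -3.0870
  SO₂ term: 0.0053·135.0^0.26·exp(0.059·42-3.0870) = 0.01032
  Sd branch = 0.01025·Sd^0.27·e^(0.036·RH+0.049·T) = 0.1271 μm/a
  sum: 0.01032 + 0.1271 → r_corr = 0.1374 μm/a

r_corr = 0.137 μm/a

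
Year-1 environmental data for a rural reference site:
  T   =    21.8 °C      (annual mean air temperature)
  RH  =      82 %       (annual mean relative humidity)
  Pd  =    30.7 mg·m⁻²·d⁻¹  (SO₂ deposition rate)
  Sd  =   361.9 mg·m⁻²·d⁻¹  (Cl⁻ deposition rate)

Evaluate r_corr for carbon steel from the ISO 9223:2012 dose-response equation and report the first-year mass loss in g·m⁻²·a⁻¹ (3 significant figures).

carbon steel: f(T) = -0.054·(T−10) [T>10 °C] = -0.6372
  sulphur-dioxide contribution → 28.63 μm/a
  chloride contribution → 140.9 μm/a
  total first-year rate 169.5 μm/a
Convert to mass loss: 169.5 μm/a × 7.85 g/cm³ = 1331 g·m⁻²·a⁻¹

r_corr = 1.33e+03 g·m⁻²·a⁻¹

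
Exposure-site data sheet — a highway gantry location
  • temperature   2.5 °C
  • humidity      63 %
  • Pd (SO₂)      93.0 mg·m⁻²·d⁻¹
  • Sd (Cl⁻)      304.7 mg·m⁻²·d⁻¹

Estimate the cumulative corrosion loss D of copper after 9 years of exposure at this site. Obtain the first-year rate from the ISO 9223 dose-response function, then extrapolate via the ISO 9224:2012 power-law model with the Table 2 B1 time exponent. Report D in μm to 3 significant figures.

D(9) = 3.46 μm

copper: f(T) = +0.126·(T−10) [T≤10 °C] = -0.9450
  sulphur-dioxide contribution → 0.2754 μm/a
  chloride contribution → 0.5243 μm/a
  total first-year rate 0.7997 μm/a
ISO 9224: D(t) = r_corr · t^b with b = 0.667 (copper, B1)
  D(9) = 0.7997 × 9^0.667 = 0.7997 × 4.33 = 3.462 μm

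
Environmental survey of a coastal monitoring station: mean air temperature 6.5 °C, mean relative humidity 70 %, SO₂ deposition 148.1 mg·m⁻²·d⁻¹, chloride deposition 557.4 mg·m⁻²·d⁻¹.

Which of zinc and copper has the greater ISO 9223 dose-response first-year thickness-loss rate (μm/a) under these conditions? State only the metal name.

zinc: f(T) = +0.038·(T−10) [T≤10 °C] = -0.1330
  Pd branch = 0.0129·Pd^0.44·e^(0.046·RH+f) = 2.549 μm/a
  Cl⁻ term: 0.0175·557.4^0.57·exp(0.008·70+0.085·6.5) = 1.957
  sum: 2.549 + 1.957 → r_corr = 4.505 μm/a
copper: temperature factor f = +0.126·(-3.5) = -0.4410
  SO₂ term: 0.0053·148.1^0.26·exp(0.059·70-0.4410) = 0.7776
  Sd branch = 0.01025·Sd^0.27·e^(0.036·RH+0.049·T) = 0.9659 μm/a
  sum: 0.7776 + 0.9659 → r_corr = 1.743 μm/a
Ordering by μm/a: zinc (4.51) > copper (1.74)

zinc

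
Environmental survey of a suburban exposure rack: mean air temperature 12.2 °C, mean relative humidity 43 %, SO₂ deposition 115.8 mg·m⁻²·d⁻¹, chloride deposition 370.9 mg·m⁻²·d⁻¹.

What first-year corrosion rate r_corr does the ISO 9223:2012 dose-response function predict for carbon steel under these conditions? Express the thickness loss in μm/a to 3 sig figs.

carbon steel: temperature factor f = -0.054·(2.2) = -0.1188
  Pd branch = 1.77·Pd^0.52·e^(0.02·RH+f) = 43.95 μm/a
  Cl⁻ term: 0.102·370.9^0.62·exp(0.033·43+0.04·12.2) = 26.9
  r_corr = 43.95 + 26.9 = 70.85 μm/a

r_corr = 70.9 μm/a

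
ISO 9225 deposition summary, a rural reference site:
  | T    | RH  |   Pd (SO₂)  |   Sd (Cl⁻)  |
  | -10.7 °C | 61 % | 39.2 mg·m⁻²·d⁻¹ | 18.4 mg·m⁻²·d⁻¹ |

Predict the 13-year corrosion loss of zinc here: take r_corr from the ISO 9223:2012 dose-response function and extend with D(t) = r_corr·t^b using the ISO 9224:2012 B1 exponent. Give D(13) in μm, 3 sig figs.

zinc: f(T) = +0.038·(T−10) [T≤10 °C] = -0.7866
  SO₂ term: 0.0129·39.2^0.44·exp(0.046·61-0.7866) = 0.4883
  Cl⁻ term: 0.0175·18.4^0.57·exp(0.008·61+0.085·-10.7) = 0.06039
  sum: 0.4883 + 0.06039 → r_corr = 0.5486 μm/a
Long-term exponent b (ISO 9224 Table 2, B1) = 0.813
  D(13) = 0.5486 × 13^0.813 = 0.5486 × 8.047 = 4.415 μm

D(13) = 4.41 μm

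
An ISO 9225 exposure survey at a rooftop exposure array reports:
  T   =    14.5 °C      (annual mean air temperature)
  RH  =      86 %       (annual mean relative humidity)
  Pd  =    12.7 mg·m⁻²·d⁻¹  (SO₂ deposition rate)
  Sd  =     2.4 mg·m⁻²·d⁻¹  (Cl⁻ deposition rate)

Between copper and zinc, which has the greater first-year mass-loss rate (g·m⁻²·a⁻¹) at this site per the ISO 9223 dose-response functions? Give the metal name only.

copper: temperature factor f = -0.080·(4.5) = -0.3600
  sulphur-dioxide contribution → 1.144 μm/a
  chloride contribution → 0.5841 μm/a
  total first-year rate 1.728 μm/a
  mass loss = 1.728 μm/a × 8.96 g/cm³ = 15.49 g·m⁻²·a⁻¹
zinc: temperature factor f = -0.071·(4.5) = -0.3195
  sulphur-dioxide contribution → 1.498 μm/a
  chloride contribution → 0.1967 μm/a
  total first-year rate 1.695 μm/a
  mass loss = 1.695 μm/a × 7.14 g/cm³ = 12.1 g·m⁻²·a⁻¹
Ordering by g·m⁻²·a⁻¹: copper (15.5) > zinc (12.1)

copper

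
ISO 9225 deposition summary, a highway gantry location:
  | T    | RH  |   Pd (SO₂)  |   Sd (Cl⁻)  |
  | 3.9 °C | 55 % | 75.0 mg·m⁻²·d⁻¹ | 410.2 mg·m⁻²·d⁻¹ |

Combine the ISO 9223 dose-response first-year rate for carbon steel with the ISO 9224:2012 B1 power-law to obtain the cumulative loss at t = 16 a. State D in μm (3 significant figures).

D(16) = 216 μm

carbon steel: temperature factor f = +0.150·(-6.1) = -0.9150
  SO₂ term: 1.77·75.0^0.52·exp(0.02·55-0.9150) = 20.11
  Cl⁻ term: 0.102·410.2^0.62·exp(0.033·55+0.04·3.9) = 30.52
  r_corr = 20.11 + 30.52 = 50.63 μm/a
Power-law: D(16) = r_corr · 16^0.523
  D(16) = 50.63 × 16^0.523 = 50.63 × 4.263 = 215.9 μm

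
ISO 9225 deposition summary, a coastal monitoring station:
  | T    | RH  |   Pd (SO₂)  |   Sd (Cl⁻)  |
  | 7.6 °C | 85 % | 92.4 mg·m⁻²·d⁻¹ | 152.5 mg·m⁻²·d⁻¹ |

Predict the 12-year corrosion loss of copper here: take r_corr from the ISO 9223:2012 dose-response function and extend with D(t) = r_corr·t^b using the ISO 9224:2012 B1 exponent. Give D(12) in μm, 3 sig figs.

copper: T≤10 °C ⇒ hinge +0.126·(7.6−10) = -0.3024
  SO₂ term: 0.0053·92.4^0.26·exp(0.059·85-0.3024) = 1.914
  Sd branch = 0.01025·Sd^0.27·e^(0.036·RH+0.049·T) = 1.233 μm/a
  sum: 1.914 + 1.233 → r_corr = 3.147 μm/a
Power-law: D(12) = r_corr · 12^0.667
  D(12) = 3.147 × 12^0.667 = 3.147 × 5.246 = 16.51 μm

D(12) = 16.5 μm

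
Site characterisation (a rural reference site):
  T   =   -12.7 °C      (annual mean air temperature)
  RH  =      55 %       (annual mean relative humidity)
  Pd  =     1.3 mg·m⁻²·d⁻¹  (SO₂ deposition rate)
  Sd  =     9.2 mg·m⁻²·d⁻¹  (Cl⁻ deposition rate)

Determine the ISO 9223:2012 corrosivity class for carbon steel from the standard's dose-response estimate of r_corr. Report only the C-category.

carbon steel: temperature factor f = +0.150·(-22.7) = -3.4050
  SO₂ term: 1.77·1.3^0.52·exp(0.02·55-3.4050) = 0.2024
  Sd branch = 0.102·Sd^0.62·e^(0.033·RH+0.04·T) = 1.492 μm/a
  sum: 0.2024 + 1.492 → r_corr = 1.694 μm/a
Category bounds: 1.3…25 μm/a bracket r_corr ⇒ C2

C2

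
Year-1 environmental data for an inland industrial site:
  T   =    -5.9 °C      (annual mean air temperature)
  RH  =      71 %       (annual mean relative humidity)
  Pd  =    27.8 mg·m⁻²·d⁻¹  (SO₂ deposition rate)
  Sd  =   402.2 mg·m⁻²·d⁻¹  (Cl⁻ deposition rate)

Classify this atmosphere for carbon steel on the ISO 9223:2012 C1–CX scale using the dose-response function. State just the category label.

C3

carbon steel: f(T) = +0.150·(T−10) [T≤10 °C] = -2.3850
  SO₂ term: 1.77·27.8^0.52·exp(0.02·71-2.3850) = 3.8
  Cl⁻ term: 0.102·402.2^0.62·exp(0.033·71+0.04·-5.9) = 34.55
  sum: 3.8 + 34.55 → r_corr = 38.35 μm/a
ISO 9223 Table 2 (carbon steel): 25 < 38.3 ≤ 50 μm/a ⇒ C3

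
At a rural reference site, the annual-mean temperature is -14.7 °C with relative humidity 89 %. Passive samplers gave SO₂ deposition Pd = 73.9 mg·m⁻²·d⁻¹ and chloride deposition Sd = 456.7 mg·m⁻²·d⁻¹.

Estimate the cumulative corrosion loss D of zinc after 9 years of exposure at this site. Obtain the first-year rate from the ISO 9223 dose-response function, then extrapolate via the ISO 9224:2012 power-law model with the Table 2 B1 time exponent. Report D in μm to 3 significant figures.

zinc: temperature factor f = +0.038·(-24.7) = -0.9386
  sulphur-dioxide contribution → 2.01 μm/a
  chloride contribution → 0.3354 μm/a
  ⇒ r_corr(zinc) = 2.345 μm/a
ISO 9224: D(t) = r_corr · t^b with b = 0.813 (zinc, B1)
  D(9) = 2.345 × 9^0.813 = 2.345 × 5.968 = 14 μm

D(9) = 14.0 μm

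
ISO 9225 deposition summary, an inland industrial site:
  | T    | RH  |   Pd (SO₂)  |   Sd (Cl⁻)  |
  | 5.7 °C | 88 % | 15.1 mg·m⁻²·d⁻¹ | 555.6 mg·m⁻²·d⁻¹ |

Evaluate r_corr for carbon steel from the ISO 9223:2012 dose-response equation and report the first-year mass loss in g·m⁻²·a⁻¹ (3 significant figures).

r_corr = 1.10e+03 g·m⁻²·a⁻¹

carbon steel: temperature factor f = +0.150·(-4.3) = -0.6450
  sulphur-dioxide contribution → 22.15 μm/a
  chloride contribution → 117.6 μm/a
  total first-year rate 139.8 μm/a
Convert to mass loss: 139.8 μm/a × 7.85 g/cm³ = 1097 g·m⁻²·a⁻¹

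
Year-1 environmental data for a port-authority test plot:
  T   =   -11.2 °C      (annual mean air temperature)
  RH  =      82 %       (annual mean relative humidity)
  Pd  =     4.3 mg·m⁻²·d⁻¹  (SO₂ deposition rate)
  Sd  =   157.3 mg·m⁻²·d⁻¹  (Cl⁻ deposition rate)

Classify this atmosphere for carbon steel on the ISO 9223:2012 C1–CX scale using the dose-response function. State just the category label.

C2

carbon steel: temperature factor f = +0.150·(-21.2) = -3.1800
  SO₂ term: 1.77·4.3^0.52·exp(0.02·82-3.1800) = 0.8101
  Cl⁻ term: 0.102·157.3^0.62·exp(0.033·82+0.04·-11.2) = 22.45
  r_corr = 0.8101 + 22.45 = 23.26 μm/a
23.3 μm/a falls in (1.3, 25] for carbon steel → category C2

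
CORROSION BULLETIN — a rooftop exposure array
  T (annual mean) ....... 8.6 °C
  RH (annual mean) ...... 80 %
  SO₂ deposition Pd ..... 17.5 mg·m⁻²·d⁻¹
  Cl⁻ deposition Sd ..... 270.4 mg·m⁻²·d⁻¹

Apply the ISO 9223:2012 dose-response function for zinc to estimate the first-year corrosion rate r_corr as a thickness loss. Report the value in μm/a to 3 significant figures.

r_corr = 3.39 μm/a

zinc: T≤10 °C ⇒ hinge +0.038·(8.6−10) = -0.0532
  sulphur-dioxide contribution → 1.709 μm/a
  chloride contribution → 1.678 μm/a
  total first-year rate 3.386 μm/a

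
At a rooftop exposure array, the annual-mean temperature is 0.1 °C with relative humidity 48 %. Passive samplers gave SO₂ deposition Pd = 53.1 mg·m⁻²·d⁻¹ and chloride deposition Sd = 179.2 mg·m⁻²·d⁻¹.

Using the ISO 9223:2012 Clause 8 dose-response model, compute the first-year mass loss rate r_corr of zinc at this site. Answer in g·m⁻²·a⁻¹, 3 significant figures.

r_corr = 6.86 g·m⁻²·a⁻¹

zinc: temperature factor f = +0.038·(-9.9) = -0.3762
  SO₂ term: 0.0129·53.1^0.44·exp(0.046·48-0.3762) = 0.4626
  Cl⁻ term: 0.0175·179.2^0.57·exp(0.008·48+0.085·0.1) = 0.4988
  r_corr = 0.4626 + 0.4988 = 0.9613 μm/a
Convert to mass loss: 0.9613 μm/a × 7.14 g/cm³ = 6.864 g·m⁻²·a⁻¹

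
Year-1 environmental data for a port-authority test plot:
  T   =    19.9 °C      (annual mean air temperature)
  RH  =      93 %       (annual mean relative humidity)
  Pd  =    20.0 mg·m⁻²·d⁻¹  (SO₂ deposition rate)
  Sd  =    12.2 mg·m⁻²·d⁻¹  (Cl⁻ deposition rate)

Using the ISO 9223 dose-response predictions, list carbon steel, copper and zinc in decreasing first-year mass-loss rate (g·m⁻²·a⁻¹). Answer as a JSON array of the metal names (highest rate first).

["carbon steel", "copper", "zinc"]

carbon steel: temperature factor f = -0.054·(9.9) = -0.5346
  SO₂ term: 1.77·20.0^0.52·exp(0.02·93-0.5346) = 31.63
  Cl⁻ term: 0.102·12.2^0.62·exp(0.033·93+0.04·19.9) = 22.95
  sum: 31.63 + 22.95 → r_corr = 54.58 μm/a
  mass loss = 54.58 μm/a × 7.85 g/cm³ = 428.4 g·m⁻²·a⁻¹
copper: f(T) = -0.080·(T−10) [T>10 °C] = -0.7920
  SO₂ term: 0.0053·20.0^0.26·exp(0.059·93-0.7920) = 1.263
  Sd branch = 0.01025·Sd^0.27·e^(0.036·RH+0.049·T) = 1.519 μm/a
  r_corr = 1.263 + 1.519 = 2.782 μm/a
  mass loss = 2.782 μm/a × 8.96 g/cm³ = 24.93 g·m⁻²·a⁻¹
zinc: f(T) = -0.071·(T−10) [T>10 °C] = -0.7029
  SO₂ term: 0.0129·20.0^0.44·exp(0.046·93-0.7029) = 1.721
  Cl⁻ term: 0.0175·12.2^0.57·exp(0.008·93+0.085·19.9) = 0.8317
  r_corr = 1.721 + 0.8317 = 2.552 μm/a
  mass loss = 2.552 μm/a × 7.14 g/cm³ = 18.22 g·m⁻²·a⁻¹
Ordering by g·m⁻²·a⁻¹: carbon steel (428) > copper (24.9) > zinc (18.2)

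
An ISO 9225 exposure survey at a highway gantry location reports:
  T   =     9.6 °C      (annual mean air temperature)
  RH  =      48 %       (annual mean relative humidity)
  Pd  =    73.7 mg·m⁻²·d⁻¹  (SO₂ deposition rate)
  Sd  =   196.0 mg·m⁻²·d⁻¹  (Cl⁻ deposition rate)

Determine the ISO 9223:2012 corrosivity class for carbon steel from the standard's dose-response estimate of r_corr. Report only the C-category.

C4

carbon steel: temperature factor f = +0.150·(-0.4) = -0.0600
  Pd branch = 1.77·Pd^0.52·e^(0.02·RH+f) = 40.73 μm/a
  Cl⁻ term: 0.102·196.0^0.62·exp(0.033·48+0.04·9.6) = 19.25
  sum: 40.73 + 19.25 → r_corr = 59.98 μm/a
60 μm/a falls in (50, 80] for carbon steel → category C4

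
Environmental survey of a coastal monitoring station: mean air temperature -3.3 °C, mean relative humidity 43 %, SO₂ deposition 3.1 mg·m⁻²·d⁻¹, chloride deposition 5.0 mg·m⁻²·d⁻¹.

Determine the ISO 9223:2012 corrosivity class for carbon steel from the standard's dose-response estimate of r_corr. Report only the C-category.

carbon steel: temperature factor f = +0.150·(-13.3) = -1.9950
  sulphur-dioxide contribution → 1.025 μm/a
  chloride contribution → 1.002 μm/a
  ⇒ r_corr(carbon steel) = 2.027 μm/a
2.03 μm/a falls in (1.3, 25] for carbon steel → category C2

C2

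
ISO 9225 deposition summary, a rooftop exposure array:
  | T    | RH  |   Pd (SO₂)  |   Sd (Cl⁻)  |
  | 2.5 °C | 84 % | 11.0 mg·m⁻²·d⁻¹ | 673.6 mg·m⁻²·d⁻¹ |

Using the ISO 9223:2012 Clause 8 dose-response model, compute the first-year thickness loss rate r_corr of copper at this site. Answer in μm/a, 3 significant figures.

copper: T≤10 °C ⇒ hinge +0.126·(2.5−10) = -0.9450
  sulphur-dioxide contribution → 0.5457 μm/a
  chloride contribution → 1.383 μm/a
  total first-year rate 1.929 μm/a

r_corr = 1.93 μm/a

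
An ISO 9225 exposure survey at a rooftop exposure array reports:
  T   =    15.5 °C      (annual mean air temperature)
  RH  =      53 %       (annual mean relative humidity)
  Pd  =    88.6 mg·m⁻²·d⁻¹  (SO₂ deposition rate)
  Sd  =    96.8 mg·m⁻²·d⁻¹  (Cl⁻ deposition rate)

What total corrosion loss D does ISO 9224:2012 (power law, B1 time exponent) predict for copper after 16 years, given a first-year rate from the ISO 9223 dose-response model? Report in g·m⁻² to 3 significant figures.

copper: temperature factor f = -0.080·(5.5) = -0.4400
  Pd branch = 0.0053·Pd^0.26·e^(0.059·RH+f) = 0.2498 μm/a
  Cl⁻ term: 0.01025·96.8^0.27·exp(0.036·53+0.049·15.5) = 0.5074
  sum: 0.2498 + 0.5074 → r_corr = 0.7572 μm/a
Long-term exponent b (ISO 9224 Table 2, B1) = 0.667
  D(16) = 0.7572 × 16^0.667 = 0.7572 × 6.355 = 4.813 μm
  Mass loss = 4.813 μm × 8.96 g/cm³ = 43.12 g·m⁻²

D(16) = 43.1 g·m⁻²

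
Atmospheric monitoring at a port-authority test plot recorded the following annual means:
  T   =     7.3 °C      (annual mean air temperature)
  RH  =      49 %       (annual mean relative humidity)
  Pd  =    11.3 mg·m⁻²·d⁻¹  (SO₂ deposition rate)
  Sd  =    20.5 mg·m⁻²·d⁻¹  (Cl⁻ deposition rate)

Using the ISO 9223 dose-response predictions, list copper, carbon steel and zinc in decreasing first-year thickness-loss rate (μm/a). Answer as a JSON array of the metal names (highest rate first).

["carbon steel", "zinc", "copper"]

copper: f(T) = +0.126·(T−10) [T≤10 °C] = -0.3402
  sulphur-dioxide contribution → 0.1276 μm/a
  chloride contribution → 0.1933 μm/a
  ⇒ r_corr(copper) = 0.321 μm/a
carbon steel: temperature factor f = +0.150·(-2.7) = -0.4050
  sulphur-dioxide contribution → 11.1 μm/a
  chloride contribution → 4.477 μm/a
  ⇒ r_corr(carbon steel) = 15.58 μm/a
zinc: f(T) = +0.038·(T−10) [T≤10 °C] = -0.1026
  sulphur-dioxide contribution → 0.3223 μm/a
  chloride contribution → 0.2694 μm/a
  total first-year rate 0.5918 μm/a
Ordering by μm/a: carbon steel (15.6) > zinc (0.592) > copper (0.321)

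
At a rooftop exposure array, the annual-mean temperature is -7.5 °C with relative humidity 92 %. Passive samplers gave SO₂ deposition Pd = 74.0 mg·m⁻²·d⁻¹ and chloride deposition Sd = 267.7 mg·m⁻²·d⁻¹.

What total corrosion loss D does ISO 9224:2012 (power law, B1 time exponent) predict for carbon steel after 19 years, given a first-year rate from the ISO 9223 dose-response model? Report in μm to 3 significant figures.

carbon steel: T≤10 °C ⇒ hinge +0.150·(-7.5−10) = -2.6250
  sulphur-dioxide contribution → 7.569 μm/a
  chloride contribution → 50.35 μm/a
  total first-year rate 57.92 μm/a
ISO 9224: D(t) = r_corr · t^b with b = 0.523 (carbon steel, B1)
  D(19) = 57.92 × 19^0.523 = 57.92 × 4.664 = 270.1 μm

D(19) = 270 μm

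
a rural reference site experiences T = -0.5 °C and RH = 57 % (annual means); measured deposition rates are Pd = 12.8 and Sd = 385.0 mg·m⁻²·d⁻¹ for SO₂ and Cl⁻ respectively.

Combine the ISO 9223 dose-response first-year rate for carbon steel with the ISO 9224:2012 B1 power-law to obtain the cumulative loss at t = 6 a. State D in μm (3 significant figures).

carbon steel: T≤10 °C ⇒ hinge +0.150·(-0.5−10) = -1.5750
  SO₂ term: 1.77·12.8^0.52·exp(0.02·57-1.5750) = 4.313
  Cl⁻ term: 0.102·385.0^0.62·exp(0.033·57+0.04·-0.5) = 26.29
  sum: 4.313 + 26.29 → r_corr = 30.6 μm/a
ISO 9224: D(t) = r_corr · t^b with b = 0.523 (carbon steel, B1)
  D(6) = 30.6 × 6^0.523 = 30.6 × 2.553 = 78.12 μm

D(6) = 78.1 μm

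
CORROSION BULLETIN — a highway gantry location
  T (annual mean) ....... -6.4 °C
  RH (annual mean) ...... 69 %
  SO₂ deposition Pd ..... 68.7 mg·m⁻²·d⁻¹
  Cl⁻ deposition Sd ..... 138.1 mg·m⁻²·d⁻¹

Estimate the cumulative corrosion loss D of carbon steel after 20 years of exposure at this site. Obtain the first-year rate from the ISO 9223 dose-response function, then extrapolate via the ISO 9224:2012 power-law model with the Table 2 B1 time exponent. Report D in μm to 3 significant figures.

carbon steel: f(T) = +0.150·(T−10) [T≤10 °C] = -2.4600
  sulphur-dioxide contribution → 5.422 μm/a
  chloride contribution → 16.34 μm/a
  total first-year rate 21.76 μm/a
Long-term exponent b (ISO 9224 Table 2, B1) = 0.523
  D(20) = 21.76 × 20^0.523 = 21.76 × 4.791 = 104.3 μm

D(20) = 104 μm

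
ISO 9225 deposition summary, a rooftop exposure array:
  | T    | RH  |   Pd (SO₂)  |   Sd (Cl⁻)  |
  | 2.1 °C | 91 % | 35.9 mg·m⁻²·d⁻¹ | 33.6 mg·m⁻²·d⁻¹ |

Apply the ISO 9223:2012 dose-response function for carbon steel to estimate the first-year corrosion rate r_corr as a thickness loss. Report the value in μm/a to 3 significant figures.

carbon steel: f(T) = +0.150·(T−10) [T≤10 °C] = -1.1850
  SO₂ term: 1.77·35.9^0.52·exp(0.02·91-1.1850) = 21.5
  Sd branch = 0.102·Sd^0.62·e^(0.033·RH+0.04·T) = 19.75 μm/a
  sum: 21.5 + 19.75 → r_corr = 41.25 μm/a

r_corr = 41.2 μm/a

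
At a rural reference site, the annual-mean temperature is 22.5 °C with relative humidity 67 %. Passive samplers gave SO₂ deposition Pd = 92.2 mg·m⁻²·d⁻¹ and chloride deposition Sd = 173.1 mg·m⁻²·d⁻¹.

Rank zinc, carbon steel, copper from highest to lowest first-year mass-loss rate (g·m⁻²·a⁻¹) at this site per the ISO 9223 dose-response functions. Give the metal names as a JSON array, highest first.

zinc: f(T) = -0.071·(T−10) [T>10 °C] = -0.8875
  sulphur-dioxide contribution → 0.8475 μm/a
  chloride contribution → 3.822 μm/a
  ⇒ r_corr(zinc) = 4.669 μm/a
  mass loss = 4.669 μm/a × 7.14 g/cm³ = 33.34 g·m⁻²·a⁻¹
carbon steel: temperature factor f = -0.054·(12.5) = -0.6750
  sulphur-dioxide contribution → 36.18 μm/a
  chloride contribution → 55.9 μm/a
  ⇒ r_corr(carbon steel) = 92.08 μm/a
  mass loss = 92.08 μm/a × 7.85 g/cm³ = 722.8 g·m⁻²·a⁻¹
copper: T>10 °C ⇒ hinge -0.080·(22.5−10) = -1.0000
  sulphur-dioxide contribution → 0.3293 μm/a
  chloride contribution → 1.385 μm/a
  total first-year rate 1.714 μm/a
  mass loss = 1.714 μm/a × 8.96 g/cm³ = 15.36 g·m⁻²·a⁻¹
Ordering by g·m⁻²·a⁻¹: carbon steel (723) > zinc (33.3) > copper (15.4)

["carbon steel", "zinc", "copper"]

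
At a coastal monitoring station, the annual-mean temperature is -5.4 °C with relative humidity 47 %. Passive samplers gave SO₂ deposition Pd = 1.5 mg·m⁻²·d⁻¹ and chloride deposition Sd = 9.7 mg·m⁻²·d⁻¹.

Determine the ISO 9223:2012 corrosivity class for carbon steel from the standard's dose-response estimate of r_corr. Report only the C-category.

C2

carbon steel: temperature factor f = +0.150·(-15.4) = -2.3100
  sulphur-dioxide contribution → 0.5553 μm/a
  chloride contribution → 1.586 μm/a
  ⇒ r_corr(carbon steel) = 2.141 μm/a
Category bounds: 1.3…25 μm/a bracket r_corr ⇒ C2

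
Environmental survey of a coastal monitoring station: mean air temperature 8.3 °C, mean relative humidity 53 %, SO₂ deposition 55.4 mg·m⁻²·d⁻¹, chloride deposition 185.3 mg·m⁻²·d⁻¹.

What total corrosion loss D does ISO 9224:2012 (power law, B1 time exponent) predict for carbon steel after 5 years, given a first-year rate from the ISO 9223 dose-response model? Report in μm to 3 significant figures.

carbon steel: f(T) = +0.150·(T−10) [T≤10 °C] = -0.2550
  SO₂ term: 1.77·55.4^0.52·exp(0.02·53-0.2550) = 31.93
  Sd branch = 0.102·Sd^0.62·e^(0.033·RH+0.04·T) = 20.82 μm/a
  r_corr = 31.93 + 20.82 = 52.75 μm/a
ISO 9224: D(t) = r_corr · t^b with b = 0.523 (carbon steel, B1)
  D(5) = 52.75 × 5^0.523 = 52.75 × 2.32 = 122.4 μm

D(5) = 122 μm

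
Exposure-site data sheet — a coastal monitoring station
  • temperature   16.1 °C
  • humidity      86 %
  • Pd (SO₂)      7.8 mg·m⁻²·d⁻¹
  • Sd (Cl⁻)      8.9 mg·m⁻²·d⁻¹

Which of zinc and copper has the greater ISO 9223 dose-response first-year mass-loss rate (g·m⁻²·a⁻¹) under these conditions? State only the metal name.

zinc: f(T) = -0.071·(T−10) [T>10 °C] = -0.4331
  SO₂ term: 0.0129·7.8^0.44·exp(0.046·86-0.4331) = 1.079
  Sd branch = 0.0175·Sd^0.57·e^(0.008·RH+0.085·T) = 0.4757 μm/a
  sum: 1.079 + 0.4757 → r_corr = 1.555 μm/a
  mass loss = 1.555 μm/a × 7.14 g/cm³ = 11.1 g·m⁻²·a⁻¹
copper: f(T) = -0.080·(T−10) [T>10 °C] = -0.4880
  SO₂ term: 0.0053·7.8^0.26·exp(0.059·86-0.4880) = 0.8869
  Cl⁻ term: 0.01025·8.9^0.27·exp(0.036·86+0.049·16.1) = 0.9
  r_corr = 0.8869 + 0.9 = 1.787 μm/a
  mass loss = 1.787 μm/a × 8.96 g/cm³ = 16.01 g·m⁻²·a⁻¹
Ordering by g·m⁻²·a⁻¹: copper (16) > zinc (11.1)

copper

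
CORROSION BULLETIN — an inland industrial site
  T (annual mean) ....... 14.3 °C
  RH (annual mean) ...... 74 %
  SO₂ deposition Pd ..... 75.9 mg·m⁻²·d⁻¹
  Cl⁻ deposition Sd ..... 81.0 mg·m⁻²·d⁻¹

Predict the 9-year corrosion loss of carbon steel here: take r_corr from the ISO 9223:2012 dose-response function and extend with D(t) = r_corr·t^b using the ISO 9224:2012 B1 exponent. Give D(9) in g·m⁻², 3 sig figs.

carbon steel: T>10 °C ⇒ hinge -0.054·(14.3−10) = -0.2322
  SO₂ term: 1.77·75.9^0.52·exp(0.02·74-0.2322) = 58.56
  Sd branch = 0.102·Sd^0.62·e^(0.033·RH+0.04·T) = 31.68 μm/a
  r_corr = 58.56 + 31.68 = 90.24 μm/a
Power-law: D(9) = r_corr · 9^0.523
  D(9) = 90.24 × 9^0.523 = 90.24 × 3.156 = 284.8 μm
  Mass loss = 284.8 μm × 7.85 g/cm³ = 2235 g·m⁻²

D(9) = 2.24e+03 g·m⁻²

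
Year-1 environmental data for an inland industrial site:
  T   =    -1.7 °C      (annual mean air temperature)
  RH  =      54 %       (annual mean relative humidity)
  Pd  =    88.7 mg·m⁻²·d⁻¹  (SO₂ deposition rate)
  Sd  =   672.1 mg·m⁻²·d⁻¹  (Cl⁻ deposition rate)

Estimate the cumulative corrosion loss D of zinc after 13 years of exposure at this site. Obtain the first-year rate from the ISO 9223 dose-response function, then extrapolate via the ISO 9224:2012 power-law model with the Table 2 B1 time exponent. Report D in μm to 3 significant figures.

D(13) = 13.4 μm

zinc: temperature factor f = +0.038·(-11.7) = -0.4446
  Pd branch = 0.0129·Pd^0.44·e^(0.046·RH+f) = 0.7135 μm/a
  Sd branch = 0.0175·Sd^0.57·e^(0.008·RH+0.085·T) = 0.954 μm/a
  sum: 0.7135 + 0.954 → r_corr = 1.667 μm/a
Long-term exponent b (ISO 9224 Table 2, B1) = 0.813
  D(13) = 1.667 × 13^0.813 = 1.667 × 8.047 = 13.42 μm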